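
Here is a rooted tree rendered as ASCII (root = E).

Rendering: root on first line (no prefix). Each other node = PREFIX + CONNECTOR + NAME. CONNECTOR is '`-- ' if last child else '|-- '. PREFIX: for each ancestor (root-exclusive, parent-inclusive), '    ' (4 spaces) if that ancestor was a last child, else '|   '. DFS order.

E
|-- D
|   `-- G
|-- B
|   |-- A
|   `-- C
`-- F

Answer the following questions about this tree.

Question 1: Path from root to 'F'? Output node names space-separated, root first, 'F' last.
Answer: E F

Derivation:
Walk down from root: E -> F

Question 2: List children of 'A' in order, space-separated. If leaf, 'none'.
Node A's children (from adjacency): (leaf)

Answer: none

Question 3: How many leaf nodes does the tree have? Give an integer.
Leaves (nodes with no children): A, C, F, G

Answer: 4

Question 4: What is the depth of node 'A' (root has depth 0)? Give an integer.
Path from root to A: E -> B -> A
Depth = number of edges = 2

Answer: 2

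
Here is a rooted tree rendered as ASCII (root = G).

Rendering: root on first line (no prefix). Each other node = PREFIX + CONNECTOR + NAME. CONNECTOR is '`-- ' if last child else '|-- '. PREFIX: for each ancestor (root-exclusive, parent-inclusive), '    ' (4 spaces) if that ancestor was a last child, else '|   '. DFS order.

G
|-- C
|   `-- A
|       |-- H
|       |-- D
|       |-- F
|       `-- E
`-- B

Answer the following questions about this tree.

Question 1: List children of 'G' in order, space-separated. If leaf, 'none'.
Node G's children (from adjacency): C, B

Answer: C B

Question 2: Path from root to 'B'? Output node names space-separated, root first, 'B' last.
Walk down from root: G -> B

Answer: G B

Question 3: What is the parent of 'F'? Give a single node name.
Scan adjacency: F appears as child of A

Answer: A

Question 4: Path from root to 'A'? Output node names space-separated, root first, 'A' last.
Walk down from root: G -> C -> A

Answer: G C A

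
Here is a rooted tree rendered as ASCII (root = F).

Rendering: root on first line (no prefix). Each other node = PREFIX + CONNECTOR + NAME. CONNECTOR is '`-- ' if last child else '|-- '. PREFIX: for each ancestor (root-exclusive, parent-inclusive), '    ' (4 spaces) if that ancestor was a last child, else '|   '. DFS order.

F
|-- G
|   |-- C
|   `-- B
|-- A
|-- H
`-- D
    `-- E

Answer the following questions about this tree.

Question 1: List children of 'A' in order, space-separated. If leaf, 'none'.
Answer: none

Derivation:
Node A's children (from adjacency): (leaf)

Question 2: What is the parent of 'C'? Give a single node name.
Answer: G

Derivation:
Scan adjacency: C appears as child of G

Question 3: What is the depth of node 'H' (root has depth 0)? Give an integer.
Path from root to H: F -> H
Depth = number of edges = 1

Answer: 1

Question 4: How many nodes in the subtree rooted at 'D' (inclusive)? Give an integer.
Answer: 2

Derivation:
Subtree rooted at D contains: D, E
Count = 2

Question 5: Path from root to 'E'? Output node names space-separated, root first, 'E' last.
Walk down from root: F -> D -> E

Answer: F D E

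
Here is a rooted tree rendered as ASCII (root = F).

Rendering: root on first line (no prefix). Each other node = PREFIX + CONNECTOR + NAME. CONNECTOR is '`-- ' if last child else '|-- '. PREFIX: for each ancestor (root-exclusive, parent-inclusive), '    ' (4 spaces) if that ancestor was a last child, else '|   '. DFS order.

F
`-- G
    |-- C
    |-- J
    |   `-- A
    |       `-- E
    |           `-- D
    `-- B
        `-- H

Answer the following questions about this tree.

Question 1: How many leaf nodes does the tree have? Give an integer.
Answer: 3

Derivation:
Leaves (nodes with no children): C, D, H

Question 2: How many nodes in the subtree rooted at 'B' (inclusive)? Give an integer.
Answer: 2

Derivation:
Subtree rooted at B contains: B, H
Count = 2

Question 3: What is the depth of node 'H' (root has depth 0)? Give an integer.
Answer: 3

Derivation:
Path from root to H: F -> G -> B -> H
Depth = number of edges = 3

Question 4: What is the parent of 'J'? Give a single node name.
Scan adjacency: J appears as child of G

Answer: G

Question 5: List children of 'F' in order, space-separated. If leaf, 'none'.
Answer: G

Derivation:
Node F's children (from adjacency): G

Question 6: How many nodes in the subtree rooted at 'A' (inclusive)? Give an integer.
Subtree rooted at A contains: A, D, E
Count = 3

Answer: 3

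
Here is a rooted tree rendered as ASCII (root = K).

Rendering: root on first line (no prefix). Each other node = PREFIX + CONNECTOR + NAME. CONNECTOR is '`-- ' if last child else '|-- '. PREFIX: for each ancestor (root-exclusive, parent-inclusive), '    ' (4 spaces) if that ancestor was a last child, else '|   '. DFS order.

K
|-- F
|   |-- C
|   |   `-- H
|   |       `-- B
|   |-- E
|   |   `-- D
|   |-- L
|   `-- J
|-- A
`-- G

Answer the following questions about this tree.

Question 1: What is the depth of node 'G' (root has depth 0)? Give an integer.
Path from root to G: K -> G
Depth = number of edges = 1

Answer: 1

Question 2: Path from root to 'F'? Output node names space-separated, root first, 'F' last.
Answer: K F

Derivation:
Walk down from root: K -> F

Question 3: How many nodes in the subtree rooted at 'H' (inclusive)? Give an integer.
Answer: 2

Derivation:
Subtree rooted at H contains: B, H
Count = 2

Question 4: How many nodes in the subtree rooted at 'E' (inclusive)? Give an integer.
Answer: 2

Derivation:
Subtree rooted at E contains: D, E
Count = 2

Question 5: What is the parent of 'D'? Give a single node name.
Answer: E

Derivation:
Scan adjacency: D appears as child of E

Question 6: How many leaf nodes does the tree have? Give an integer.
Answer: 6

Derivation:
Leaves (nodes with no children): A, B, D, G, J, L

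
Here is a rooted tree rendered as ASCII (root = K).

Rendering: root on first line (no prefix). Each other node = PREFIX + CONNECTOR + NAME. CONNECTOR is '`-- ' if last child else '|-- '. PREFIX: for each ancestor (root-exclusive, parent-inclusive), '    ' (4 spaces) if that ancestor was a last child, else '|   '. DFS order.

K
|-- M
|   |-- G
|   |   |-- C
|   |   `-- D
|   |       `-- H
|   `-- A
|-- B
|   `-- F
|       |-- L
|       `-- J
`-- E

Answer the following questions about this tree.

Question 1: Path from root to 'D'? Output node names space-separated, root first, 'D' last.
Answer: K M G D

Derivation:
Walk down from root: K -> M -> G -> D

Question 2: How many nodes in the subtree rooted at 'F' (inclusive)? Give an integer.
Answer: 3

Derivation:
Subtree rooted at F contains: F, J, L
Count = 3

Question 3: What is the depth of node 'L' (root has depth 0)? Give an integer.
Answer: 3

Derivation:
Path from root to L: K -> B -> F -> L
Depth = number of edges = 3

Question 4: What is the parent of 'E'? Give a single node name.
Answer: K

Derivation:
Scan adjacency: E appears as child of K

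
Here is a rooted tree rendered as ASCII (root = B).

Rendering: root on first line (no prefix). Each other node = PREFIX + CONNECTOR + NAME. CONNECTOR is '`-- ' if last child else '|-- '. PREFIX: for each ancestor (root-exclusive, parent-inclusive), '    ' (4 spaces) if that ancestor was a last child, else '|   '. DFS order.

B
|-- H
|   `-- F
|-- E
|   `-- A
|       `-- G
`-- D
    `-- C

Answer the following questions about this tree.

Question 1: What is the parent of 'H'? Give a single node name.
Scan adjacency: H appears as child of B

Answer: B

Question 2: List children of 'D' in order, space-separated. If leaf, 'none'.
Answer: C

Derivation:
Node D's children (from adjacency): C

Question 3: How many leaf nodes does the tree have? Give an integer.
Answer: 3

Derivation:
Leaves (nodes with no children): C, F, G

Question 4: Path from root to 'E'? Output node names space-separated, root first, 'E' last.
Walk down from root: B -> E

Answer: B E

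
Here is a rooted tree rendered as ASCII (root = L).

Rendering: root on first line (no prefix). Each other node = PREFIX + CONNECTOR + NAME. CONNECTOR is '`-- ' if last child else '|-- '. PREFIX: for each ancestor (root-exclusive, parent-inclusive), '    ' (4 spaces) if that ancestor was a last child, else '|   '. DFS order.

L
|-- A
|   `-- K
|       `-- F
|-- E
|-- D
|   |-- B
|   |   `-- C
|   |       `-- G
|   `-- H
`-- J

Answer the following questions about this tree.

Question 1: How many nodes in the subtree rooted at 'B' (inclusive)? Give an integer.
Answer: 3

Derivation:
Subtree rooted at B contains: B, C, G
Count = 3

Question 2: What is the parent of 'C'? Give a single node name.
Answer: B

Derivation:
Scan adjacency: C appears as child of B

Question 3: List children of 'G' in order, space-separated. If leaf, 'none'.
Node G's children (from adjacency): (leaf)

Answer: none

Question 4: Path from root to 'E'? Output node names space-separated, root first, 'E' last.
Walk down from root: L -> E

Answer: L E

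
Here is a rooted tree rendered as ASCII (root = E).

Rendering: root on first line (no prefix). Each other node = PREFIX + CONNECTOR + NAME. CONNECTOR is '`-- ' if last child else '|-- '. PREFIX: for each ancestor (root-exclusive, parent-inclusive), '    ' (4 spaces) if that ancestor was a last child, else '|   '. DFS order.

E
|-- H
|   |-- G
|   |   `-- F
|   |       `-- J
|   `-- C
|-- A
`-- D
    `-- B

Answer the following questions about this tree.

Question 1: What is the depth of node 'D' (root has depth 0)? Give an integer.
Path from root to D: E -> D
Depth = number of edges = 1

Answer: 1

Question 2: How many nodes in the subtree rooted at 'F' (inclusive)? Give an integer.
Answer: 2

Derivation:
Subtree rooted at F contains: F, J
Count = 2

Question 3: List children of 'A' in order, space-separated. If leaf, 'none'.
Node A's children (from adjacency): (leaf)

Answer: none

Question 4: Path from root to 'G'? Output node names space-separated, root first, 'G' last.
Answer: E H G

Derivation:
Walk down from root: E -> H -> G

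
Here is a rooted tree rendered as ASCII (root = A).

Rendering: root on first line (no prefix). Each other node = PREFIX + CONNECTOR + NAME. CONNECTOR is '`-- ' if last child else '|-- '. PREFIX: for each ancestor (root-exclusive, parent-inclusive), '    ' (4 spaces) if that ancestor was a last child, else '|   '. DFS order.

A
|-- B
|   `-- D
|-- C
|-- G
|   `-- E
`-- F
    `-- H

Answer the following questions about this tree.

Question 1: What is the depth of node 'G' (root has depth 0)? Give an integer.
Answer: 1

Derivation:
Path from root to G: A -> G
Depth = number of edges = 1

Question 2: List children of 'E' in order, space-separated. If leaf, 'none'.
Answer: none

Derivation:
Node E's children (from adjacency): (leaf)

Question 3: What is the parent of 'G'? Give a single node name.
Answer: A

Derivation:
Scan adjacency: G appears as child of A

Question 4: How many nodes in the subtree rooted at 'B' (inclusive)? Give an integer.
Answer: 2

Derivation:
Subtree rooted at B contains: B, D
Count = 2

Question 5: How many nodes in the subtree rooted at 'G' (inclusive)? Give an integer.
Answer: 2

Derivation:
Subtree rooted at G contains: E, G
Count = 2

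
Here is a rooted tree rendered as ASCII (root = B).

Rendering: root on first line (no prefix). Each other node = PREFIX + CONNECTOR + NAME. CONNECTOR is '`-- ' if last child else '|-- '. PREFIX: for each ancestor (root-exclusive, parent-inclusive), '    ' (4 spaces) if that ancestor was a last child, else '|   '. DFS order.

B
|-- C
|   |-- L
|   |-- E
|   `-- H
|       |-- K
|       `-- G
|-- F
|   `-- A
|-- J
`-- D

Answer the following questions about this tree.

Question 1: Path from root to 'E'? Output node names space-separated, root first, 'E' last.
Walk down from root: B -> C -> E

Answer: B C E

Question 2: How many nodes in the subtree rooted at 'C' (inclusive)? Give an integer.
Subtree rooted at C contains: C, E, G, H, K, L
Count = 6

Answer: 6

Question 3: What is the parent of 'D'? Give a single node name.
Answer: B

Derivation:
Scan adjacency: D appears as child of B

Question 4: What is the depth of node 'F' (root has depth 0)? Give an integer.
Answer: 1

Derivation:
Path from root to F: B -> F
Depth = number of edges = 1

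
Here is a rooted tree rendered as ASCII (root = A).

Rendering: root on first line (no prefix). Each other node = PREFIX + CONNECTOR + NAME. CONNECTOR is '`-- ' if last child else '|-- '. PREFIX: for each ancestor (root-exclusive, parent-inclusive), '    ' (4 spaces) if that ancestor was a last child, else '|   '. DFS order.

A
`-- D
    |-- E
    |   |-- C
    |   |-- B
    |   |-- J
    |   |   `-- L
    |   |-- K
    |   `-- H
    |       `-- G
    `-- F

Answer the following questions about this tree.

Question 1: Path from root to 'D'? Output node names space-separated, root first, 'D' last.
Walk down from root: A -> D

Answer: A D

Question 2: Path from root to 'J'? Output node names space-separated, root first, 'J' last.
Walk down from root: A -> D -> E -> J

Answer: A D E J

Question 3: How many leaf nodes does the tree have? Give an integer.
Answer: 6

Derivation:
Leaves (nodes with no children): B, C, F, G, K, L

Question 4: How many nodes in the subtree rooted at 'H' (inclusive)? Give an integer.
Subtree rooted at H contains: G, H
Count = 2

Answer: 2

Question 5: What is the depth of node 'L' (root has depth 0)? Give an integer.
Path from root to L: A -> D -> E -> J -> L
Depth = number of edges = 4

Answer: 4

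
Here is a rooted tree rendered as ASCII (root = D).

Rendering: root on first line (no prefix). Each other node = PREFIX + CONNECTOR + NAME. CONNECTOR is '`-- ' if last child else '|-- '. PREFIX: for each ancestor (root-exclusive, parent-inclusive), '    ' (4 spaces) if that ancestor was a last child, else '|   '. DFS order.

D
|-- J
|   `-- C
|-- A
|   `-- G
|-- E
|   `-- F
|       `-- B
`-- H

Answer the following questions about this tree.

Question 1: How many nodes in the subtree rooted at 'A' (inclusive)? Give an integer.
Answer: 2

Derivation:
Subtree rooted at A contains: A, G
Count = 2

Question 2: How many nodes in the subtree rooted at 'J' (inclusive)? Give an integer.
Subtree rooted at J contains: C, J
Count = 2

Answer: 2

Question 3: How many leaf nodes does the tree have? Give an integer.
Answer: 4

Derivation:
Leaves (nodes with no children): B, C, G, H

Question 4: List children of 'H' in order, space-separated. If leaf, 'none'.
Answer: none

Derivation:
Node H's children (from adjacency): (leaf)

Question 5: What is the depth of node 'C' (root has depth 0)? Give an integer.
Path from root to C: D -> J -> C
Depth = number of edges = 2

Answer: 2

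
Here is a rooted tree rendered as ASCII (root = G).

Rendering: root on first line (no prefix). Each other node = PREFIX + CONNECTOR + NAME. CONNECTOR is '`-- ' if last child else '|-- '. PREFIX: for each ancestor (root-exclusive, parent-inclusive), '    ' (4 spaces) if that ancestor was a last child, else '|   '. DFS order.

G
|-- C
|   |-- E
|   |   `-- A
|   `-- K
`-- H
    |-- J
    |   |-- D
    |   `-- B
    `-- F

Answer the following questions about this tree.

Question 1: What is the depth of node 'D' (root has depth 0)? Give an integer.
Path from root to D: G -> H -> J -> D
Depth = number of edges = 3

Answer: 3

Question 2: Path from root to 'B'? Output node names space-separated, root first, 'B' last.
Walk down from root: G -> H -> J -> B

Answer: G H J B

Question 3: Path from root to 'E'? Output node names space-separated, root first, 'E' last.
Walk down from root: G -> C -> E

Answer: G C E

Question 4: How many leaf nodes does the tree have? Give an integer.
Answer: 5

Derivation:
Leaves (nodes with no children): A, B, D, F, K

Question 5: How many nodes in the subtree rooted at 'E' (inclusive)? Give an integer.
Answer: 2

Derivation:
Subtree rooted at E contains: A, E
Count = 2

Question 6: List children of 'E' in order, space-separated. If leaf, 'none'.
Node E's children (from adjacency): A

Answer: A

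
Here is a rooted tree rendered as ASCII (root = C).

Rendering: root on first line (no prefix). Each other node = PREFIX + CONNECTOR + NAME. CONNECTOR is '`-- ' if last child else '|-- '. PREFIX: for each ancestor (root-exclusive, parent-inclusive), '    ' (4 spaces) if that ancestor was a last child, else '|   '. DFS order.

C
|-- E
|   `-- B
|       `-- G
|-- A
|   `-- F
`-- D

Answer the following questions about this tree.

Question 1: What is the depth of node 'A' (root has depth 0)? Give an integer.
Answer: 1

Derivation:
Path from root to A: C -> A
Depth = number of edges = 1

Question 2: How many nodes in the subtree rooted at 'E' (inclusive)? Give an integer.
Subtree rooted at E contains: B, E, G
Count = 3

Answer: 3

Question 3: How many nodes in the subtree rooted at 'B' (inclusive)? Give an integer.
Answer: 2

Derivation:
Subtree rooted at B contains: B, G
Count = 2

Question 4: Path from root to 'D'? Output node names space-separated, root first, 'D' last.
Walk down from root: C -> D

Answer: C D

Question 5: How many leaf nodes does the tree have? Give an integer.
Leaves (nodes with no children): D, F, G

Answer: 3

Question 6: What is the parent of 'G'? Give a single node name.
Scan adjacency: G appears as child of B

Answer: B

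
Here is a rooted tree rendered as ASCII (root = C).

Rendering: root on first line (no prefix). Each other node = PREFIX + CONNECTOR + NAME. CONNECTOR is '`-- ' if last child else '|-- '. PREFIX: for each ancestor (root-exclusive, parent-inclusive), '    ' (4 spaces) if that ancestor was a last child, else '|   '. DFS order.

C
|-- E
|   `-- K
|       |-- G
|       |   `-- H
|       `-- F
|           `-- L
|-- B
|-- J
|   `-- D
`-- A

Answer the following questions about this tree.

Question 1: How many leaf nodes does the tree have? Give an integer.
Leaves (nodes with no children): A, B, D, H, L

Answer: 5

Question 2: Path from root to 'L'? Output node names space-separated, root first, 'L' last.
Walk down from root: C -> E -> K -> F -> L

Answer: C E K F L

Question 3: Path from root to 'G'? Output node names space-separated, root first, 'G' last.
Answer: C E K G

Derivation:
Walk down from root: C -> E -> K -> G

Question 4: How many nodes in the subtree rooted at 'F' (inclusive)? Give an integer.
Answer: 2

Derivation:
Subtree rooted at F contains: F, L
Count = 2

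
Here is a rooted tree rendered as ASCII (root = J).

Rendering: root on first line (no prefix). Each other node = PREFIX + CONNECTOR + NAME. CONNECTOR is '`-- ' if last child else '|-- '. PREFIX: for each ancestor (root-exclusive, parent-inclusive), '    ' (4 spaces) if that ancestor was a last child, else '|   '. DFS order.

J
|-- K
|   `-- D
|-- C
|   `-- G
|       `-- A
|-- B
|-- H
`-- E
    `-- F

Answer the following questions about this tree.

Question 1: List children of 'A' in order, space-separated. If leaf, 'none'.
Answer: none

Derivation:
Node A's children (from adjacency): (leaf)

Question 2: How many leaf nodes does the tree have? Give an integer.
Answer: 5

Derivation:
Leaves (nodes with no children): A, B, D, F, H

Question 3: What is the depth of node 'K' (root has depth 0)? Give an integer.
Path from root to K: J -> K
Depth = number of edges = 1

Answer: 1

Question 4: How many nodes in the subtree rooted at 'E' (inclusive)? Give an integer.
Subtree rooted at E contains: E, F
Count = 2

Answer: 2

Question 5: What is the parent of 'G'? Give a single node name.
Scan adjacency: G appears as child of C

Answer: C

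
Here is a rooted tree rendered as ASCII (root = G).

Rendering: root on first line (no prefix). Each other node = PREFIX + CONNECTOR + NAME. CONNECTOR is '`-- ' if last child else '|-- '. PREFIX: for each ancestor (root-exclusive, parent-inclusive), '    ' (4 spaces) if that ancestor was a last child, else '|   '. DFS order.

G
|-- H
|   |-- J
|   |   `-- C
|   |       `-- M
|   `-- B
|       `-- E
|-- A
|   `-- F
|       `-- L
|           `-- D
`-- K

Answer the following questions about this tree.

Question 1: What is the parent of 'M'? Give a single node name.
Scan adjacency: M appears as child of C

Answer: C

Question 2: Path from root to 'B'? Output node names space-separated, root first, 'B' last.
Walk down from root: G -> H -> B

Answer: G H B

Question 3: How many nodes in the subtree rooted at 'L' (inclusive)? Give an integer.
Answer: 2

Derivation:
Subtree rooted at L contains: D, L
Count = 2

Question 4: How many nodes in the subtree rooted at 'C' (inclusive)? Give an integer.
Subtree rooted at C contains: C, M
Count = 2

Answer: 2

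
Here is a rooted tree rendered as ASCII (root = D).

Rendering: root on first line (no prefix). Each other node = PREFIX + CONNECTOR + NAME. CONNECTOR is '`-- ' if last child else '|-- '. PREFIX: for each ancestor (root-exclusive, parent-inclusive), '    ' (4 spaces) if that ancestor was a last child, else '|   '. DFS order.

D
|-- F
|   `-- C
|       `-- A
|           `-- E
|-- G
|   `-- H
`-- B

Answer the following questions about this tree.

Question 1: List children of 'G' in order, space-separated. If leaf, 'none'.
Node G's children (from adjacency): H

Answer: H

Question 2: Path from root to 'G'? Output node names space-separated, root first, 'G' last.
Answer: D G

Derivation:
Walk down from root: D -> G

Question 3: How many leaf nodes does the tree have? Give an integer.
Leaves (nodes with no children): B, E, H

Answer: 3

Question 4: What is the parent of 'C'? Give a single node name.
Scan adjacency: C appears as child of F

Answer: F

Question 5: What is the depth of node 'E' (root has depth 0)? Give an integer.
Path from root to E: D -> F -> C -> A -> E
Depth = number of edges = 4

Answer: 4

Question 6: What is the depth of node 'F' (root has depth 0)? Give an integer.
Path from root to F: D -> F
Depth = number of edges = 1

Answer: 1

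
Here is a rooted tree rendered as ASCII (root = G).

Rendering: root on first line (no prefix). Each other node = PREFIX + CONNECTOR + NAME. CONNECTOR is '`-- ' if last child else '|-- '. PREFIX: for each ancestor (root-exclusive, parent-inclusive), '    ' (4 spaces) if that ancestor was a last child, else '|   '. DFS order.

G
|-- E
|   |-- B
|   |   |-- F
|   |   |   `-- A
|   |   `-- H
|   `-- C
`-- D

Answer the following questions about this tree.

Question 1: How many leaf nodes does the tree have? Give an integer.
Answer: 4

Derivation:
Leaves (nodes with no children): A, C, D, H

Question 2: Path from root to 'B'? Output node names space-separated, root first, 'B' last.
Walk down from root: G -> E -> B

Answer: G E B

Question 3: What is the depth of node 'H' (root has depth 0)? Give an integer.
Path from root to H: G -> E -> B -> H
Depth = number of edges = 3

Answer: 3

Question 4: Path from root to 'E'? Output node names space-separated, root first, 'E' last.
Walk down from root: G -> E

Answer: G E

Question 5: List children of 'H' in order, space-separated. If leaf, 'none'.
Answer: none

Derivation:
Node H's children (from adjacency): (leaf)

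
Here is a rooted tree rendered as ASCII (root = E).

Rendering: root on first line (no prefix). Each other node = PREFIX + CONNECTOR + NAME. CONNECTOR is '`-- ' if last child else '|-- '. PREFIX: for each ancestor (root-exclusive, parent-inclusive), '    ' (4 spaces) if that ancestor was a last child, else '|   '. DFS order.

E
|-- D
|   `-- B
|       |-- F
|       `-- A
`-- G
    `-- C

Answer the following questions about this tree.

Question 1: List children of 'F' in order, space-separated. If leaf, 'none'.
Answer: none

Derivation:
Node F's children (from adjacency): (leaf)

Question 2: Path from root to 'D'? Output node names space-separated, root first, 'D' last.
Walk down from root: E -> D

Answer: E D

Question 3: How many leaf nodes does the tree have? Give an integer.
Answer: 3

Derivation:
Leaves (nodes with no children): A, C, F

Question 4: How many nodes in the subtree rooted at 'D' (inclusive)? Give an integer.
Subtree rooted at D contains: A, B, D, F
Count = 4

Answer: 4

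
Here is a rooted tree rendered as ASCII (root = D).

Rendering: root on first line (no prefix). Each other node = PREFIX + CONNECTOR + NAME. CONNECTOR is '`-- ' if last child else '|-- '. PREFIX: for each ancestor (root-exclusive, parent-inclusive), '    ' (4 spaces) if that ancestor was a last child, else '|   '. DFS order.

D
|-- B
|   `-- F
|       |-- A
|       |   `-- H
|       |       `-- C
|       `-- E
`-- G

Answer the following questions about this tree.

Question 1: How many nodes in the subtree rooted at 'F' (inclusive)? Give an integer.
Answer: 5

Derivation:
Subtree rooted at F contains: A, C, E, F, H
Count = 5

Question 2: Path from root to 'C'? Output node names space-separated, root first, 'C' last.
Answer: D B F A H C

Derivation:
Walk down from root: D -> B -> F -> A -> H -> C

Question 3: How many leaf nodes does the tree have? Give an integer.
Answer: 3

Derivation:
Leaves (nodes with no children): C, E, G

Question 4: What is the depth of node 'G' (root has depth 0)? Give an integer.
Path from root to G: D -> G
Depth = number of edges = 1

Answer: 1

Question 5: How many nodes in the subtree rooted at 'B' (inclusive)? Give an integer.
Answer: 6

Derivation:
Subtree rooted at B contains: A, B, C, E, F, H
Count = 6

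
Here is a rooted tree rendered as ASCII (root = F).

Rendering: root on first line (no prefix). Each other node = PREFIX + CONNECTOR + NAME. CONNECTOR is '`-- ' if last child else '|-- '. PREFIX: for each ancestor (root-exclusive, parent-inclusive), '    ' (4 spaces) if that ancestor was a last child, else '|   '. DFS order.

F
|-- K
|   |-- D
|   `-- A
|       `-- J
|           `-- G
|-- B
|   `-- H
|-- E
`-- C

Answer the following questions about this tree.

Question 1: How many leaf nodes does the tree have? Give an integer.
Answer: 5

Derivation:
Leaves (nodes with no children): C, D, E, G, H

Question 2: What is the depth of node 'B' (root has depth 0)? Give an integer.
Answer: 1

Derivation:
Path from root to B: F -> B
Depth = number of edges = 1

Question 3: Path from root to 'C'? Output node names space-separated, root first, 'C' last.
Walk down from root: F -> C

Answer: F C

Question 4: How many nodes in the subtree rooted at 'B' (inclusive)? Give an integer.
Subtree rooted at B contains: B, H
Count = 2

Answer: 2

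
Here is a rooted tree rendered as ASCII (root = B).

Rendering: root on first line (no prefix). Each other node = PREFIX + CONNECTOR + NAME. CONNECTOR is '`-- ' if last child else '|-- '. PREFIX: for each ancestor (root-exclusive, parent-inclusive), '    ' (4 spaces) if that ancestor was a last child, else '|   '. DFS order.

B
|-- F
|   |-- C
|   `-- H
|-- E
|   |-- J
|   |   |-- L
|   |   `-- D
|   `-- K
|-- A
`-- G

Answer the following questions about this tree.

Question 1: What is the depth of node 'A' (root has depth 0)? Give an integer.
Answer: 1

Derivation:
Path from root to A: B -> A
Depth = number of edges = 1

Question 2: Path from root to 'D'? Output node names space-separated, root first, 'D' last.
Answer: B E J D

Derivation:
Walk down from root: B -> E -> J -> D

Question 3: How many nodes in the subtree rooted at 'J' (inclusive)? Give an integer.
Answer: 3

Derivation:
Subtree rooted at J contains: D, J, L
Count = 3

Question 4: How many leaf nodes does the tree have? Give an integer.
Answer: 7

Derivation:
Leaves (nodes with no children): A, C, D, G, H, K, L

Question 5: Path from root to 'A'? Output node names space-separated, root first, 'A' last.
Walk down from root: B -> A

Answer: B A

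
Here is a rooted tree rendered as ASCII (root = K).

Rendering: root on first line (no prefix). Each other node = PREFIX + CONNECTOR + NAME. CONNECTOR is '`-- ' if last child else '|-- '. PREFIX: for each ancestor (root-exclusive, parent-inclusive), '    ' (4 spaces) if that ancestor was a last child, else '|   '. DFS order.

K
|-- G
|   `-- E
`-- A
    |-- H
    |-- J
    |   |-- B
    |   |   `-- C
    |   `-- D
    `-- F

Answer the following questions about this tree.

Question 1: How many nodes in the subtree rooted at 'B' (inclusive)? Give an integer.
Subtree rooted at B contains: B, C
Count = 2

Answer: 2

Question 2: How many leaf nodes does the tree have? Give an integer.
Leaves (nodes with no children): C, D, E, F, H

Answer: 5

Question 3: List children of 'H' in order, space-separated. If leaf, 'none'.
Node H's children (from adjacency): (leaf)

Answer: none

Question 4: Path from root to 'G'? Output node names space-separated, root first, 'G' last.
Answer: K G

Derivation:
Walk down from root: K -> G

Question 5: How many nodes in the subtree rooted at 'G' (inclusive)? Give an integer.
Answer: 2

Derivation:
Subtree rooted at G contains: E, G
Count = 2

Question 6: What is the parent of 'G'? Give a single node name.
Scan adjacency: G appears as child of K

Answer: K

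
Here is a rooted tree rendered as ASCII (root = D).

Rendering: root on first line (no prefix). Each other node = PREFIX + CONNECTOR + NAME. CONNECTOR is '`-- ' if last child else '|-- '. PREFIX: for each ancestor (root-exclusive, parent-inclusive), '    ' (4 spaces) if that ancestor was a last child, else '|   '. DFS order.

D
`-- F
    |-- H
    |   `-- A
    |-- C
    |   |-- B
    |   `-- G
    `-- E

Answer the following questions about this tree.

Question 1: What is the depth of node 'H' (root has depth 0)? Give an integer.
Path from root to H: D -> F -> H
Depth = number of edges = 2

Answer: 2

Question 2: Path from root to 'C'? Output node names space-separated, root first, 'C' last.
Walk down from root: D -> F -> C

Answer: D F C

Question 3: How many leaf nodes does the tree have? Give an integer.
Answer: 4

Derivation:
Leaves (nodes with no children): A, B, E, G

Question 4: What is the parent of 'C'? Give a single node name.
Answer: F

Derivation:
Scan adjacency: C appears as child of F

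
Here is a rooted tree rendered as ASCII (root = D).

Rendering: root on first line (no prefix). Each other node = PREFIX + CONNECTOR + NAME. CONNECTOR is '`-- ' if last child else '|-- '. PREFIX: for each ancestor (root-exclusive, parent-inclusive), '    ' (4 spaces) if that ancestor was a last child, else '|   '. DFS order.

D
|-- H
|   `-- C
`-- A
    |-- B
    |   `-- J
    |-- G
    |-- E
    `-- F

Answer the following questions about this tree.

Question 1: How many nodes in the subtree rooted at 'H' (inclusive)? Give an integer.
Subtree rooted at H contains: C, H
Count = 2

Answer: 2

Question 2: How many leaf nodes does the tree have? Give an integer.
Answer: 5

Derivation:
Leaves (nodes with no children): C, E, F, G, J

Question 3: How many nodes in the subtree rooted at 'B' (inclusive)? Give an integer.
Subtree rooted at B contains: B, J
Count = 2

Answer: 2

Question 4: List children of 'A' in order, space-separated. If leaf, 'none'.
Node A's children (from adjacency): B, G, E, F

Answer: B G E F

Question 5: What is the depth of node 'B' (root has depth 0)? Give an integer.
Path from root to B: D -> A -> B
Depth = number of edges = 2

Answer: 2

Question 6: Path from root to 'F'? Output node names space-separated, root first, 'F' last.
Walk down from root: D -> A -> F

Answer: D A F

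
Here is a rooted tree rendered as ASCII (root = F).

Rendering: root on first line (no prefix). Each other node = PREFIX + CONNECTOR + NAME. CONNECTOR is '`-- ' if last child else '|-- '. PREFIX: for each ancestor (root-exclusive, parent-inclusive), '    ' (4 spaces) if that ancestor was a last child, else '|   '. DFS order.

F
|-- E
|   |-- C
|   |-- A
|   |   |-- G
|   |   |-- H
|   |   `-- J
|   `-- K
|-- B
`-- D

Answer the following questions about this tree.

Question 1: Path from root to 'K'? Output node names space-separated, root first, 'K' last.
Answer: F E K

Derivation:
Walk down from root: F -> E -> K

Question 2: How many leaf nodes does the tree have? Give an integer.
Leaves (nodes with no children): B, C, D, G, H, J, K

Answer: 7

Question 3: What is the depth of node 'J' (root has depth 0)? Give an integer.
Path from root to J: F -> E -> A -> J
Depth = number of edges = 3

Answer: 3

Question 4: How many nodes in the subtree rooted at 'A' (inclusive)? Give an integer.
Subtree rooted at A contains: A, G, H, J
Count = 4

Answer: 4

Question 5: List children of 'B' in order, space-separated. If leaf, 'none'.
Node B's children (from adjacency): (leaf)

Answer: none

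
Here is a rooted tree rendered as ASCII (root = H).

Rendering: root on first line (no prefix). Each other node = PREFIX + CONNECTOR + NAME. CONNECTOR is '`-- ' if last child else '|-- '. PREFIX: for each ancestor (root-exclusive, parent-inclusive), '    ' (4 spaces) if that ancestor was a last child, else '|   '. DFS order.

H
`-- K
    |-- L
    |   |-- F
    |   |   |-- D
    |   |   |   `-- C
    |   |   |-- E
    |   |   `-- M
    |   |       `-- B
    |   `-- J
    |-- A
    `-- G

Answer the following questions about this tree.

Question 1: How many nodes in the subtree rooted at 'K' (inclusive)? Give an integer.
Subtree rooted at K contains: A, B, C, D, E, F, G, J, K, L, M
Count = 11

Answer: 11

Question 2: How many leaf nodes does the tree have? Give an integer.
Answer: 6

Derivation:
Leaves (nodes with no children): A, B, C, E, G, J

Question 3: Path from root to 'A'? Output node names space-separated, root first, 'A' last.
Answer: H K A

Derivation:
Walk down from root: H -> K -> A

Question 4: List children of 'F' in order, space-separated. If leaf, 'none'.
Answer: D E M

Derivation:
Node F's children (from adjacency): D, E, M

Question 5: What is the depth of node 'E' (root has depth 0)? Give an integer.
Path from root to E: H -> K -> L -> F -> E
Depth = number of edges = 4

Answer: 4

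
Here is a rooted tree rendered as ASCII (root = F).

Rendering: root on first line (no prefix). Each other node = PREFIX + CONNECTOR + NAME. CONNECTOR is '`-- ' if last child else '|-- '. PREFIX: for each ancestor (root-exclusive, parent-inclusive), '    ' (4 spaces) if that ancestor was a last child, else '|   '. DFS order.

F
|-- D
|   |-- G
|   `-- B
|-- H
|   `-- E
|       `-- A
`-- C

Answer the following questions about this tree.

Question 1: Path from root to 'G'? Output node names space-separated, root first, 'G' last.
Walk down from root: F -> D -> G

Answer: F D G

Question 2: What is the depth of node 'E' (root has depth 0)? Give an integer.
Answer: 2

Derivation:
Path from root to E: F -> H -> E
Depth = number of edges = 2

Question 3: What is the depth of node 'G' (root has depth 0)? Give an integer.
Answer: 2

Derivation:
Path from root to G: F -> D -> G
Depth = number of edges = 2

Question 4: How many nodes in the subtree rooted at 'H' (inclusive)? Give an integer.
Subtree rooted at H contains: A, E, H
Count = 3

Answer: 3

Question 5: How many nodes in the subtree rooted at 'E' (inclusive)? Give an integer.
Answer: 2

Derivation:
Subtree rooted at E contains: A, E
Count = 2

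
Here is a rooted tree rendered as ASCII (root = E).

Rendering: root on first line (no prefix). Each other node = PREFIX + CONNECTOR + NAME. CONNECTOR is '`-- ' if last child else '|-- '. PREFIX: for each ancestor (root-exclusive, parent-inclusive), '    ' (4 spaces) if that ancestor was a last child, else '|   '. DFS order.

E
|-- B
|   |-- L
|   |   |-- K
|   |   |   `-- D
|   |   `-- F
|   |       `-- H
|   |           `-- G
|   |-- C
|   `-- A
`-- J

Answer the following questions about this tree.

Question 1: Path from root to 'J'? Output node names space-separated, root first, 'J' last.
Answer: E J

Derivation:
Walk down from root: E -> J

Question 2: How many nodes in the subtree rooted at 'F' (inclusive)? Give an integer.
Subtree rooted at F contains: F, G, H
Count = 3

Answer: 3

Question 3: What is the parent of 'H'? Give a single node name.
Answer: F

Derivation:
Scan adjacency: H appears as child of F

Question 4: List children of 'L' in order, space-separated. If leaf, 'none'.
Node L's children (from adjacency): K, F

Answer: K F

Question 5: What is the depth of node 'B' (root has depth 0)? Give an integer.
Path from root to B: E -> B
Depth = number of edges = 1

Answer: 1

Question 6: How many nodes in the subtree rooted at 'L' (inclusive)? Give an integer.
Subtree rooted at L contains: D, F, G, H, K, L
Count = 6

Answer: 6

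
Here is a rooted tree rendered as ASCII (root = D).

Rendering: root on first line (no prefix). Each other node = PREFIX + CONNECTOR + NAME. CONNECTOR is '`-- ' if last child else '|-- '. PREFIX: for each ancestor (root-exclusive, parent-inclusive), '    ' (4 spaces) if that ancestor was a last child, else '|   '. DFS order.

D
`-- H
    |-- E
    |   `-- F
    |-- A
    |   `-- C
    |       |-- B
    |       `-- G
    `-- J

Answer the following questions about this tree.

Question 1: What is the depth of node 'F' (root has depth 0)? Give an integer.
Path from root to F: D -> H -> E -> F
Depth = number of edges = 3

Answer: 3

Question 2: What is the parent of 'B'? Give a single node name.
Answer: C

Derivation:
Scan adjacency: B appears as child of C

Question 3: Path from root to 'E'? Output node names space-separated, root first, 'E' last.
Answer: D H E

Derivation:
Walk down from root: D -> H -> E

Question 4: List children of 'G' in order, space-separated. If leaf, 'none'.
Answer: none

Derivation:
Node G's children (from adjacency): (leaf)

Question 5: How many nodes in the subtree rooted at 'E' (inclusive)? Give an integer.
Subtree rooted at E contains: E, F
Count = 2

Answer: 2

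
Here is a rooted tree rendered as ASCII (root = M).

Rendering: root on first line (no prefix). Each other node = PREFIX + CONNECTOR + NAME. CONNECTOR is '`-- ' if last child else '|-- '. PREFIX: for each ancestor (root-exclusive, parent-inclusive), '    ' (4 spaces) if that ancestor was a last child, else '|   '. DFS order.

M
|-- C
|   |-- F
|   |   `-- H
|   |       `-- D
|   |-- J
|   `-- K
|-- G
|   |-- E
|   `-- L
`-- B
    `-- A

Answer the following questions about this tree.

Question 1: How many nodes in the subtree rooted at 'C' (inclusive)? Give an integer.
Answer: 6

Derivation:
Subtree rooted at C contains: C, D, F, H, J, K
Count = 6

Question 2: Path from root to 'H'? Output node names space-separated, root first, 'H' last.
Answer: M C F H

Derivation:
Walk down from root: M -> C -> F -> H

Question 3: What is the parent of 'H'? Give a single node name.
Answer: F

Derivation:
Scan adjacency: H appears as child of F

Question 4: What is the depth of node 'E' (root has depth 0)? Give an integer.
Answer: 2

Derivation:
Path from root to E: M -> G -> E
Depth = number of edges = 2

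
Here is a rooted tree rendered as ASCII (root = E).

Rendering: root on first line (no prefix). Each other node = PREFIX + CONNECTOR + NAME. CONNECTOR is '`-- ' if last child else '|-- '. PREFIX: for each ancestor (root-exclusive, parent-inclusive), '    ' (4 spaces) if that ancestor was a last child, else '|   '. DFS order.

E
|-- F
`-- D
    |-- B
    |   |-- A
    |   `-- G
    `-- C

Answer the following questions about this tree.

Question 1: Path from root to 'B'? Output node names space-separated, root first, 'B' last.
Answer: E D B

Derivation:
Walk down from root: E -> D -> B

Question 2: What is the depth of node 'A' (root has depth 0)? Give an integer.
Path from root to A: E -> D -> B -> A
Depth = number of edges = 3

Answer: 3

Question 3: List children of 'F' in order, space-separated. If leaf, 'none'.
Answer: none

Derivation:
Node F's children (from adjacency): (leaf)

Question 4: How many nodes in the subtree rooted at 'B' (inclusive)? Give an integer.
Subtree rooted at B contains: A, B, G
Count = 3

Answer: 3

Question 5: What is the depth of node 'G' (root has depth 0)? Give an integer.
Path from root to G: E -> D -> B -> G
Depth = number of edges = 3

Answer: 3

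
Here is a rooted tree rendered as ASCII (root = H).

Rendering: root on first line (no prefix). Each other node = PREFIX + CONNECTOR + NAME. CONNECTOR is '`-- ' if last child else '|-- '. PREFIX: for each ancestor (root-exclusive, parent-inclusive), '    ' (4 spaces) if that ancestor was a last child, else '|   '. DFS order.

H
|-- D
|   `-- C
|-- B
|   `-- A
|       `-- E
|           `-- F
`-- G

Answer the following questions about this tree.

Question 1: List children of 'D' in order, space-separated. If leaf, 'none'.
Answer: C

Derivation:
Node D's children (from adjacency): C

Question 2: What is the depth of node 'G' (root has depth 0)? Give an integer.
Path from root to G: H -> G
Depth = number of edges = 1

Answer: 1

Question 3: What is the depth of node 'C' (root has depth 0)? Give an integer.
Answer: 2

Derivation:
Path from root to C: H -> D -> C
Depth = number of edges = 2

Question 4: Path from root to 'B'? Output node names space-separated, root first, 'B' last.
Answer: H B

Derivation:
Walk down from root: H -> B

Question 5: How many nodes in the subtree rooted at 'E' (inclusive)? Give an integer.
Answer: 2

Derivation:
Subtree rooted at E contains: E, F
Count = 2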